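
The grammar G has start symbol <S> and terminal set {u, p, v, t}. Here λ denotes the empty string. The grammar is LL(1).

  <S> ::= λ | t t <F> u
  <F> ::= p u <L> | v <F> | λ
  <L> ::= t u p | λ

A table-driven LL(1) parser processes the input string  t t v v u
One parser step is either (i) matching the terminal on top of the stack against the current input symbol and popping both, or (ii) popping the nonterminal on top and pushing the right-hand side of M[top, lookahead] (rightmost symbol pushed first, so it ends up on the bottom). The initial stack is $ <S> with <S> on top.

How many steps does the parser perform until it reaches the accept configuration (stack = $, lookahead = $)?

9

step 1: stack=$ <S>  input=t t v v u $  — expand <S> ::= t t <F> u
step 2: stack=$ u <F> t t  input=t t v v u $  — match t
step 3: stack=$ u <F> t  input=t v v u $  — match t
step 4: stack=$ u <F>  input=v v u $  — expand <F> ::= v <F>
step 5: stack=$ u <F> v  input=v v u $  — match v
step 6: stack=$ u <F>  input=v u $  — expand <F> ::= v <F>
step 7: stack=$ u <F> v  input=v u $  — match v
step 8: stack=$ u <F>  input=u $  — expand <F> ::= λ
step 9: stack=$ u  input=u $  — match u
Accept reached after 9 steps.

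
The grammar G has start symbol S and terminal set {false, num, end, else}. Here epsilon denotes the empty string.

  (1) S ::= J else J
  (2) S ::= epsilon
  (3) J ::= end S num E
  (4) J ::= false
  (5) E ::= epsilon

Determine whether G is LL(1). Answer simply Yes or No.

FIRST(S) = {epsilon, end, false}
FIRST(J) = {end, false}
FIRST(E) = {epsilon}
FOLLOW(S) = {$, num}
FOLLOW(J) = {$, else, num}
FOLLOW(E) = {$, else, num}
Each cell of M receives at most one production.

Yes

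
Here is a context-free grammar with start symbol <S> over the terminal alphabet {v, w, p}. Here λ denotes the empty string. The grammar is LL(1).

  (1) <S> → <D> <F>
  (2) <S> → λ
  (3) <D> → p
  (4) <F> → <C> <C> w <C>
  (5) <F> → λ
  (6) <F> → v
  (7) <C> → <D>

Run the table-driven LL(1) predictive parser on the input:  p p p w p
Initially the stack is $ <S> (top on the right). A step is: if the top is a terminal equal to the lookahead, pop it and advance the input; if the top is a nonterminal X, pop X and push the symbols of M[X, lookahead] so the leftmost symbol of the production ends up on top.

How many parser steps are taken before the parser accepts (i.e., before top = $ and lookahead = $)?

      Stack            Input        Action
   1  $ <S>            p p p w p $  expand <S> → <D> <F>
   2  $ <F> <D>        p p p w p $  expand <D> → p
   3  $ <F> p          p p p w p $  match p
   4  $ <F>            p p w p $    expand <F> → <C> <C> w <C>
   5  $ <C> w <C> <C>  p p w p $    expand <C> → <D>
   6  $ <C> w <C> <D>  p p w p $    expand <D> → p
   7  $ <C> w <C> p    p p w p $    match p
   8  $ <C> w <C>      p w p $      expand <C> → <D>
   9  $ <C> w <D>      p w p $      expand <D> → p
  10  $ <C> w p        p w p $      match p
  11  $ <C> w          w p $        match w
  12  $ <C>            p $          expand <C> → <D>
  13  $ <D>            p $          expand <D> → p
  14  $ p              p $          match p
Accept reached after 14 steps.

14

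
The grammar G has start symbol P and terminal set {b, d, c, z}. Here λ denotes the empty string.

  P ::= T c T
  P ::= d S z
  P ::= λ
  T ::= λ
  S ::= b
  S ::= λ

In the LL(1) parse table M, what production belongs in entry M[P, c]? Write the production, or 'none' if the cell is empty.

FIRST(T) = {λ}
FIRST(S) = {λ, b}
FIRST(P) = {λ, c, d}  (via T c T)
FOLLOW(P) includes $ since P is the start symbol.
FOLLOW(P): P appears on no right-hand side. Thus FOLLOW(P) = {$}.
For P ::= T c T: FIRST(T c T) = {c}, so it goes in M[P, t] for t ∈ {c}.
For P ::= d S z: FIRST(d S z) = {d}, so it goes in M[P, t] for t ∈ {d}.
For P ::= λ: FIRST(λ) = {λ}, so it goes in M[P, t] for t ∈ {}; since λ ∈ FIRST, also for every t ∈ FOLLOW(P) = {$}.

P ::= T c T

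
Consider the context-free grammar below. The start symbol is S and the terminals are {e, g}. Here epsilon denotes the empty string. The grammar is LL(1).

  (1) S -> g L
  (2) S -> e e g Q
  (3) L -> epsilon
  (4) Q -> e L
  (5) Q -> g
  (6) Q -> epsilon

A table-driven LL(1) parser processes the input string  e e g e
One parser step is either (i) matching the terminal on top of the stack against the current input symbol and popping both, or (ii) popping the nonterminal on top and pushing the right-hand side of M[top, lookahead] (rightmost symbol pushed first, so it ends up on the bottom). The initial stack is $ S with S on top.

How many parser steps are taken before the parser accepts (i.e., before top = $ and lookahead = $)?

7

     Stack      Input      Action
  1  $ S        e e g e $  expand S -> e e g Q
  2  $ Q g e e  e e g e $  match e
  3  $ Q g e    e g e $    match e
  4  $ Q g      g e $      match g
  5  $ Q        e $        expand Q -> e L
  6  $ L e      e $        match e
  7  $ L        $          expand L -> epsilon
Accept reached after 7 steps.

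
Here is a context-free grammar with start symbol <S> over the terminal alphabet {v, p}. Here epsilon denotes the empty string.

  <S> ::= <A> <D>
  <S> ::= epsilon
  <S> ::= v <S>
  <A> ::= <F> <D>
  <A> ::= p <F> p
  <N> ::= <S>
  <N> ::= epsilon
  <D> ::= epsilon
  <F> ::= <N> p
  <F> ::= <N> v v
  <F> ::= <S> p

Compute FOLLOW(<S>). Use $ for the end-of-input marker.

{$, p, v}

FIRST(<D>): from <D>::=epsilon we get {epsilon}. So FIRST(<D>) = {epsilon}.
FIRST(<S>): from <S>::=<A> <D> we get {p, v}; from <S>::=epsilon we get {epsilon}; from <S>::=v <S> we get {v}. So FIRST(<S>) = {epsilon, p, v}.
FIRST(<N>): from <N>::=<S> we get {epsilon, p, v}; from <N>::=epsilon we get {epsilon}. So FIRST(<N>) = {epsilon, p, v}.
FIRST(<F>): from <F>::=<N> p we get {p, v}; from <F>::=<N> v v we get {p, v}; from <F>::=<S> p we get {p, v}. So FIRST(<F>) = {p, v}.
FIRST(<A>): from <A>::=<F> <D> we get {p, v}; from <A>::=p <F> p we get {p}. So FIRST(<A>) = {p, v}.
FOLLOW(<S>) includes $ since <S> is the start symbol.
FOLLOW(<N>): in <F>::=<N> p, <N> is followed by p with FIRST {p}; in <F>::=<N> v v, <N> is followed by v v with FIRST {v}. Thus FOLLOW(<N>) = {p, v}.
FOLLOW(<S>): in <S>::=v <S>, the suffix after <S> is empty (adds nothing new); in <N>::=<S>, the suffix after <S> is empty, so FOLLOW(<S>) ⊇ FOLLOW(<N>) = {p, v}; in <F>::=<S> p, <S> is followed by p with FIRST {p}. Thus FOLLOW(<S>) = {$, p, v}.
FOLLOW(<A>): in <S>::=<A> <D>, <A> is followed by <D> with FIRST {epsilon}; in <S>::=<A> <D>, the suffix after <A> is nullable, so FOLLOW(<A>) ⊇ FOLLOW(<S>) = {$, p, v}. Thus FOLLOW(<A>) = {$, p, v}.
FOLLOW(<D>): in <S>::=<A> <D>, the suffix after <D> is empty, so FOLLOW(<D>) ⊇ FOLLOW(<S>) = {$, p, v}; in <A>::=<F> <D>, the suffix after <D> is empty, so FOLLOW(<D>) ⊇ FOLLOW(<A>) = {$, p, v}. Thus FOLLOW(<D>) = {$, p, v}.
FOLLOW(<F>): in <A>::=<F> <D>, <F> is followed by <D> with FIRST {epsilon}; in <A>::=<F> <D>, the suffix after <F> is nullable, so FOLLOW(<F>) ⊇ FOLLOW(<A>) = {$, p, v}; in <A>::=p <F> p, <F> is followed by p with FIRST {p}. Thus FOLLOW(<F>) = {$, p, v}.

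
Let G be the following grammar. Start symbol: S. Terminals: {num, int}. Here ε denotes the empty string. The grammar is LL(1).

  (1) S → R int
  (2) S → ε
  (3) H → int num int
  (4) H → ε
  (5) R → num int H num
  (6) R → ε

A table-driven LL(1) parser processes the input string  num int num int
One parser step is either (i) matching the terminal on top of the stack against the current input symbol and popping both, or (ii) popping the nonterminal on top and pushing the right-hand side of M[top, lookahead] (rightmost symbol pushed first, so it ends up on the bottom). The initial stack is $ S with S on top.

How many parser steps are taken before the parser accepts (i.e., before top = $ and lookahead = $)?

7

step 1: stack=$ S  input=num int num int $  — expand S → R int
step 2: stack=$ int R  input=num int num int $  — expand R → num int H num
step 3: stack=$ int num H int num  input=num int num int $  — match num
step 4: stack=$ int num H int  input=int num int $  — match int
step 5: stack=$ int num H  input=num int $  — expand H → ε
step 6: stack=$ int num  input=num int $  — match num
step 7: stack=$ int  input=int $  — match int
Accept reached after 7 steps.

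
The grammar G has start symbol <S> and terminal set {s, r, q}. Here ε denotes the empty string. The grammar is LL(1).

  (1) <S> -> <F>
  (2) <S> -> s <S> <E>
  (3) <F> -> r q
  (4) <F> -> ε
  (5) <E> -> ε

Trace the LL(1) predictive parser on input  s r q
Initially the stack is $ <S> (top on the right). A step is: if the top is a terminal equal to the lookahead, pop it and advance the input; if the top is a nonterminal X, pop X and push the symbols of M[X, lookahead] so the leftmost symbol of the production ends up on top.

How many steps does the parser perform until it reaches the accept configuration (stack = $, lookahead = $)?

7

step 1: stack=$ <S>  input=s r q $  — expand <S> -> s <S> <E>
step 2: stack=$ <E> <S> s  input=s r q $  — match s
step 3: stack=$ <E> <S>  input=r q $  — expand <S> -> <F>
step 4: stack=$ <E> <F>  input=r q $  — expand <F> -> r q
step 5: stack=$ <E> q r  input=r q $  — match r
step 6: stack=$ <E> q  input=q $  — match q
step 7: stack=$ <E>  input=$  — expand <E> -> ε
Accept reached after 7 steps.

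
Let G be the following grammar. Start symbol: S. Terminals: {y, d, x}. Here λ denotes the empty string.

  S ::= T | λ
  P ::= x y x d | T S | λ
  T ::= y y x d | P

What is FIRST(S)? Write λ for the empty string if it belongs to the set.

{λ, x, y}

FIRST(S): from S::=T we get {λ, x, y}; from S::=λ we get {λ}. So FIRST(S) = {λ, x, y}.
FIRST(P): from P::=x y x d we get {x}; from P::=T S we get {λ, x, y}; from P::=λ we get {λ}. So FIRST(P) = {λ, x, y}.
FIRST(T): from T::=y y x d we get {y}; from T::=P we get {λ, x, y}. So FIRST(T) = {λ, x, y}.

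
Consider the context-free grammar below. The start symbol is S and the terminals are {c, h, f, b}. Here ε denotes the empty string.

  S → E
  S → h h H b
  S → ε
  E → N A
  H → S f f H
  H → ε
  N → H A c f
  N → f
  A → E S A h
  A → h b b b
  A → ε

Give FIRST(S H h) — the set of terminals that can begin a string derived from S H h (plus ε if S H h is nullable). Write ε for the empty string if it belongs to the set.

FIRST(S) = {ε, c, f, h}  (via E)
FIRST(H) = {ε, c, f, h}  (via S f f H)
FIRST(E) = {c, f, h}  (via N A)
FIRST(A) = {ε, c, f, h}  (via E S A h)
FIRST(N) = {c, f, h}  (via H A c f)
FIRST(S H h): take FIRST of each symbol in turn, carrying on past any symbol whose FIRST contains ε; result {c, f, h}.

{c, f, h}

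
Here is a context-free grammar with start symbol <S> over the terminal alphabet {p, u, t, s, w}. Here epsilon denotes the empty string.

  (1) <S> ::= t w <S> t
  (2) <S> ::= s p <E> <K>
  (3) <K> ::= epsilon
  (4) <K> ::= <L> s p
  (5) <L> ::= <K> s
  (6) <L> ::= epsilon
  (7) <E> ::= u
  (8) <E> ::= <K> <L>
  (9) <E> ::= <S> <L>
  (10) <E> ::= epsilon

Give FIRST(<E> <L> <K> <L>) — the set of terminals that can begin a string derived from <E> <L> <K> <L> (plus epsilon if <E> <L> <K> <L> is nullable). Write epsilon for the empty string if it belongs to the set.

FIRST(<S>) = {s, t}
FIRST(<K>) = {epsilon, s}  (via <L> s p)
FIRST(<L>) = {epsilon, s}  (via <K> s)
FIRST(<E>) = {epsilon, s, t, u}  (via <K> <L>, <S> <L>)
FIRST(<E> <L> <K> <L>): take FIRST of each symbol in turn, carrying on past any symbol whose FIRST contains epsilon; result {epsilon, s, t, u}.

{epsilon, s, t, u}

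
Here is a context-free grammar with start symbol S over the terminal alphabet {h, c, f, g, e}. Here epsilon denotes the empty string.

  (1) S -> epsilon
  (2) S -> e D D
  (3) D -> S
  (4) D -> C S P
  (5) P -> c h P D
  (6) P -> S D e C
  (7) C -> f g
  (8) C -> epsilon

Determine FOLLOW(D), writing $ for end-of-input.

FIRST(S): from S->epsilon we get {epsilon}; from S->e D D we get {e}. So FIRST(S) = {epsilon, e}.
FIRST(C): from C->f g we get {f}; from C->epsilon we get {epsilon}. So FIRST(C) = {epsilon, f}.
FIRST(D): from D->S we get {epsilon, e}; from D->C S P we get {c, e, f}. So FIRST(D) = {epsilon, c, e, f}.
FIRST(P): from P->c h P D we get {c}; from P->S D e C we get {c, e, f}. So FIRST(P) = {c, e, f}.
FOLLOW(S) includes $ since S is the start symbol.
FOLLOW(S): in D->S, the suffix after S is empty, so FOLLOW(S) ⊇ FOLLOW(D) = {$, c, e, f}; in D->C S P, S is followed by P with FIRST {c, e, f}; in P->S D e C, S is followed by D e C with FIRST {c, e, f}. Thus FOLLOW(S) = {$, c, e, f}.
FOLLOW(D): in S->e D D (occurrence 1), D is followed by D with FIRST {epsilon, c, e, f}; in S->e D D (occurrence 1), the suffix after D is nullable, so FOLLOW(D) ⊇ FOLLOW(S) = {$, c, e, f}; in S->e D D (occurrence 2), the suffix after D is empty, so FOLLOW(D) ⊇ FOLLOW(S) = {$, c, e, f}; in P->c h P D, the suffix after D is empty, so FOLLOW(D) ⊇ FOLLOW(P) = {$, c, e, f}; in P->S D e C, D is followed by e C with FIRST {e}. Thus FOLLOW(D) = {$, c, e, f}.
FOLLOW(P): in D->C S P, the suffix after P is empty, so FOLLOW(P) ⊇ FOLLOW(D) = {$, c, e, f}; in P->c h P D, P is followed by D with FIRST {epsilon, c, e, f}; in P->c h P D, the suffix after P is nullable (adds nothing new). Thus FOLLOW(P) = {$, c, e, f}.
FOLLOW(C): in D->C S P, C is followed by S P with FIRST {c, e, f}; in P->S D e C, the suffix after C is empty, so FOLLOW(C) ⊇ FOLLOW(P) = {$, c, e, f}. Thus FOLLOW(C) = {$, c, e, f}.

{$, c, e, f}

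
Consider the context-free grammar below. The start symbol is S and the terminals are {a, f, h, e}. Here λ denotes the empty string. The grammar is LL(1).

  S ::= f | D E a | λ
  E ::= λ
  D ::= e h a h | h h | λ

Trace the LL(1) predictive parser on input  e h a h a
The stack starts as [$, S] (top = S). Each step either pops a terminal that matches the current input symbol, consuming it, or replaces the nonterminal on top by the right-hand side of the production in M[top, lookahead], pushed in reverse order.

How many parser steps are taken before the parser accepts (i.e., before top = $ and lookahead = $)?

     Stack          Input        Action
  1  $ S            e h a h a $  expand S ::= D E a
  2  $ a E D        e h a h a $  expand D ::= e h a h
  3  $ a E h a h e  e h a h a $  match e
  4  $ a E h a h    h a h a $    match h
  5  $ a E h a      a h a $      match a
  6  $ a E h        h a $        match h
  7  $ a E          a $          expand E ::= λ
  8  $ a            a $          match a
Accept reached after 8 steps.

8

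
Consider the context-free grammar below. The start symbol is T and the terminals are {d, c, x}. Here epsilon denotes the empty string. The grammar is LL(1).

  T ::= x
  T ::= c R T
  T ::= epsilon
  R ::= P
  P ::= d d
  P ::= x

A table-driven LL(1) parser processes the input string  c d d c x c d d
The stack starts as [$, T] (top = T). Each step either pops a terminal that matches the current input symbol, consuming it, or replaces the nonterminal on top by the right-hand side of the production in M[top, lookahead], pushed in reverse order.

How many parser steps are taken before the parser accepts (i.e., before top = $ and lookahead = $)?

      Stack    Input              Action
   1  $ T      c d d c x c d d $  expand T ::= c R T
   2  $ T R c  c d d c x c d d $  match c
   3  $ T R    d d c x c d d $    expand R ::= P
   4  $ T P    d d c x c d d $    expand P ::= d d
   5  $ T d d  d d c x c d d $    match d
   6  $ T d    d c x c d d $      match d
   7  $ T      c x c d d $        expand T ::= c R T
   8  $ T R c  c x c d d $        match c
   9  $ T R    x c d d $          expand R ::= P
  10  $ T P    x c d d $          expand P ::= x
  11  $ T x    x c d d $          match x
  12  $ T      c d d $            expand T ::= c R T
  13  $ T R c  c d d $            match c
  14  $ T R    d d $              expand R ::= P
  15  $ T P    d d $              expand P ::= d d
  16  $ T d d  d d $              match d
  17  $ T d    d $                match d
  18  $ T      $                  expand T ::= epsilon
Accept reached after 18 steps.

18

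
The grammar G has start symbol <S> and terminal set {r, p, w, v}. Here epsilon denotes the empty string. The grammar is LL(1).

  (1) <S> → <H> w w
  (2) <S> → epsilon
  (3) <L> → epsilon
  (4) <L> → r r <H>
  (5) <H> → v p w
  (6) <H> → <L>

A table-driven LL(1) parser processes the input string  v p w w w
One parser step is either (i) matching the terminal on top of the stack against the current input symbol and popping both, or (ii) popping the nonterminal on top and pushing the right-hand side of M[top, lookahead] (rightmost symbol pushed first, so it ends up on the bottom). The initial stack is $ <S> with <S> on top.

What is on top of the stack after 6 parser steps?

     Stack        Input        Action
  1  $ <S>        v p w w w $  expand <S> → <H> w w
  2  $ w w <H>    v p w w w $  expand <H> → v p w
  3  $ w w w p v  v p w w w $  match v
  4  $ w w w p    p w w w $    match p
  5  $ w w w      w w w $      match w
  6  $ w w        w w $        match w
Stack after step 6: $ w (top = w).

w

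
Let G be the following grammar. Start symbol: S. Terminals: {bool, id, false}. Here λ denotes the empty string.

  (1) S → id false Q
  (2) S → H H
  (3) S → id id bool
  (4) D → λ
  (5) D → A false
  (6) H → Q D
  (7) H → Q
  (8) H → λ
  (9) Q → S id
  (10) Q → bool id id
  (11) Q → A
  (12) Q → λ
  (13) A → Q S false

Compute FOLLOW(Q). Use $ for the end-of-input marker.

FIRST(S): from S→id false Q we get {id}; from S→H H we get {λ, bool, false, id}; from S→id id bool we get {id}. So FIRST(S) = {λ, bool, false, id}.
FIRST(D): from D→λ we get {λ}; from D→A false we get {bool, false, id}. So FIRST(D) = {λ, bool, false, id}.
FIRST(H): from H→Q D we get {λ, bool, false, id}; from H→Q we get {λ, bool, false, id}; from H→λ we get {λ}. So FIRST(H) = {λ, bool, false, id}.
FIRST(Q): from Q→S id we get {bool, false, id}; from Q→bool id id we get {bool}; from Q→A we get {bool, false, id}; from Q→λ we get {λ}. So FIRST(Q) = {λ, bool, false, id}.
FIRST(A): from A→Q S false we get {bool, false, id}. So FIRST(A) = {bool, false, id}.
FOLLOW(S) includes $ since S is the start symbol.
FOLLOW(S): in Q→S id, S is followed by id with FIRST {id}; in A→Q S false, S is followed by false with FIRST {false}. Thus FOLLOW(S) = {$, false, id}.
FOLLOW(H): in S→H H (occurrence 1), H is followed by H with FIRST {λ, bool, false, id}; in S→H H (occurrence 1), the suffix after H is nullable, so FOLLOW(H) ⊇ FOLLOW(S) = {$, false, id}; in S→H H (occurrence 2), the suffix after H is empty, so FOLLOW(H) ⊇ FOLLOW(S) = {$, false, id}. Thus FOLLOW(H) = {$, bool, false, id}.
FOLLOW(D): in H→Q D, the suffix after D is empty, so FOLLOW(D) ⊇ FOLLOW(H) = {$, bool, false, id}. Thus FOLLOW(D) = {$, bool, false, id}.
FOLLOW(Q): in S→id false Q, the suffix after Q is empty, so FOLLOW(Q) ⊇ FOLLOW(S) = {$, false, id}; in H→Q D, Q is followed by D with FIRST {λ, bool, false, id}; in H→Q D, the suffix after Q is nullable, so FOLLOW(Q) ⊇ FOLLOW(H) = {$, bool, false, id}; in H→Q, the suffix after Q is empty, so FOLLOW(Q) ⊇ FOLLOW(H) = {$, bool, false, id}; in A→Q S false, Q is followed by S false with FIRST {bool, false, id}. Thus FOLLOW(Q) = {$, bool, false, id}.
FOLLOW(A): in D→A false, A is followed by false with FIRST {false}; in Q→A, the suffix after A is empty, so FOLLOW(A) ⊇ FOLLOW(Q) = {$, bool, false, id}. Thus FOLLOW(A) = {$, bool, false, id}.

{$, bool, false, id}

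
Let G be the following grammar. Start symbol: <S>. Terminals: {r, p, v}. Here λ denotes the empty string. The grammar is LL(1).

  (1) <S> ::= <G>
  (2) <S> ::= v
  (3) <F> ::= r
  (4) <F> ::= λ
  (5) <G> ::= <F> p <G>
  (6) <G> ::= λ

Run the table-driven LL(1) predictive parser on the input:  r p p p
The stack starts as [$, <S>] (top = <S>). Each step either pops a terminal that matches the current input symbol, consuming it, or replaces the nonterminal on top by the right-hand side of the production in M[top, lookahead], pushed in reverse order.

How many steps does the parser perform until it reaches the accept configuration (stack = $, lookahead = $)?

step 1: stack=$ <S>  input=r p p p $  — expand <S> ::= <G>
step 2: stack=$ <G>  input=r p p p $  — expand <G> ::= <F> p <G>
step 3: stack=$ <G> p <F>  input=r p p p $  — expand <F> ::= r
step 4: stack=$ <G> p r  input=r p p p $  — match r
step 5: stack=$ <G> p  input=p p p $  — match p
step 6: stack=$ <G>  input=p p $  — expand <G> ::= <F> p <G>
step 7: stack=$ <G> p <F>  input=p p $  — expand <F> ::= λ
step 8: stack=$ <G> p  input=p p $  — match p
step 9: stack=$ <G>  input=p $  — expand <G> ::= <F> p <G>
step 10: stack=$ <G> p <F>  input=p $  — expand <F> ::= λ
step 11: stack=$ <G> p  input=p $  — match p
step 12: stack=$ <G>  input=$  — expand <G> ::= λ
Accept reached after 12 steps.

12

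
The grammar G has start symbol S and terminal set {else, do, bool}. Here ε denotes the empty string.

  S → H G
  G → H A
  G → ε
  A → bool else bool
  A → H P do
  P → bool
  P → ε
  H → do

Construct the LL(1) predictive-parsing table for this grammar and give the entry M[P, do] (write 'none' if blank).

P → ε

FIRST(P) = {ε, bool}
FIRST(H) = {do}
FIRST(S) = {do}  (via H G)
FIRST(G) = {ε, do}  (via H A)
FIRST(A) = {bool, do}  (via H P do)
FOLLOW(S) includes $ since S is the start symbol.
FOLLOW(P): in A→H P do, P is followed by do with FIRST {do}. Thus FOLLOW(P) = {do}.
For P → bool: FIRST(bool) = {bool}, so it goes in M[P, t] for t ∈ {bool}.
For P → ε: FIRST(ε) = {ε}, so it goes in M[P, t] for t ∈ {}; since ε ∈ FIRST, also for every t ∈ FOLLOW(P) = {do}.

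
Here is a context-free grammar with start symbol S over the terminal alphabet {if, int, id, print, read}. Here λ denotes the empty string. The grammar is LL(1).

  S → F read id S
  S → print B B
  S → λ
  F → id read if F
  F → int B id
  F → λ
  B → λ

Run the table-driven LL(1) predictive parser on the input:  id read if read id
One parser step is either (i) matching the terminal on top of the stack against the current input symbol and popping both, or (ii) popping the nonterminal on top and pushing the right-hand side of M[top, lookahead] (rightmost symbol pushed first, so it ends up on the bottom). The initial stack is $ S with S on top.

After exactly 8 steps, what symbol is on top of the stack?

S

step 1: stack=$ S  input=id read if read id $  — expand S → F read id S
step 2: stack=$ S id read F  input=id read if read id $  — expand F → id read if F
step 3: stack=$ S id read F if read id  input=id read if read id $  — match id
step 4: stack=$ S id read F if read  input=read if read id $  — match read
step 5: stack=$ S id read F if  input=if read id $  — match if
step 6: stack=$ S id read F  input=read id $  — expand F → λ
step 7: stack=$ S id read  input=read id $  — match read
step 8: stack=$ S id  input=id $  — match id
Stack after step 8: $ S (top = S).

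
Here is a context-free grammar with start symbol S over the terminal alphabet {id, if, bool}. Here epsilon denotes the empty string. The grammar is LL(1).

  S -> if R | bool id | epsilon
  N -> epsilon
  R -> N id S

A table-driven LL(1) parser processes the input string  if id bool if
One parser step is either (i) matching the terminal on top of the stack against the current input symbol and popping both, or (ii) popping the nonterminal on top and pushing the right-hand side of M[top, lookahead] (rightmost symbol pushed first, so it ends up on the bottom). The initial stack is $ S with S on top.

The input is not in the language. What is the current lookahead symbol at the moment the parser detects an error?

step 1: stack=$ S  input=if id bool if $  — expand S -> if R
step 2: stack=$ R if  input=if id bool if $  — match if
step 3: stack=$ R  input=id bool if $  — expand R -> N id S
step 4: stack=$ S id N  input=id bool if $  — expand N -> epsilon
step 5: stack=$ S id  input=id bool if $  — match id
step 6: stack=$ S  input=bool if $  — expand S -> bool id
step 7: stack=$ id bool  input=bool if $  — match bool
step 8: stack=$ id  input=if $  — error: top is terminal id but lookahead is if

if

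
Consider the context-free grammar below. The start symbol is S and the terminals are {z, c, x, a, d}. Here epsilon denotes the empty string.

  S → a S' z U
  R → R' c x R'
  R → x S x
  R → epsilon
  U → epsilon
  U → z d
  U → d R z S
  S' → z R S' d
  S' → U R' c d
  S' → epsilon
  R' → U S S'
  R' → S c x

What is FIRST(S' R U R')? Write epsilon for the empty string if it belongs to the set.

{a, d, x, z}

FIRST(S): from S→a S' z U we get {a}. So FIRST(S) = {a}.
FIRST(U): from U→epsilon we get {epsilon}; from U→z d we get {z}; from U→d R z S we get {d}. So FIRST(U) = {epsilon, d, z}.
FIRST(R'): from R'→U S S' we get {a, d, z}; from R'→S c x we get {a}. So FIRST(R') = {a, d, z}.
FIRST(R): from R→R' c x R' we get {a, d, z}; from R→x S x we get {x}; from R→epsilon we get {epsilon}. So FIRST(R) = {epsilon, a, d, x, z}.
FIRST(S'): from S'→z R S' d we get {z}; from S'→U R' c d we get {a, d, z}; from S'→epsilon we get {epsilon}. So FIRST(S') = {epsilon, a, d, z}.
FIRST(S' R U R'): take FIRST of each symbol in turn, carrying on past any symbol whose FIRST contains epsilon; result {a, d, x, z}.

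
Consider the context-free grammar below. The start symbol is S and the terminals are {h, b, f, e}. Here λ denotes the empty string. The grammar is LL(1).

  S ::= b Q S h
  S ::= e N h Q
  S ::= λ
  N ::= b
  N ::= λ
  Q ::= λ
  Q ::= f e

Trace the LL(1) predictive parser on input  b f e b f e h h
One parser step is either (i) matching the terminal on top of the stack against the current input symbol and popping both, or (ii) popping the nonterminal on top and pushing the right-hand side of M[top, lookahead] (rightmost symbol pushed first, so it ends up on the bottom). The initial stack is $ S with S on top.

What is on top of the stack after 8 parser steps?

step 1: stack=$ S  input=b f e b f e h h $  — expand S ::= b Q S h
step 2: stack=$ h S Q b  input=b f e b f e h h $  — match b
step 3: stack=$ h S Q  input=f e b f e h h $  — expand Q ::= f e
step 4: stack=$ h S e f  input=f e b f e h h $  — match f
step 5: stack=$ h S e  input=e b f e h h $  — match e
step 6: stack=$ h S  input=b f e h h $  — expand S ::= b Q S h
step 7: stack=$ h h S Q b  input=b f e h h $  — match b
step 8: stack=$ h h S Q  input=f e h h $  — expand Q ::= f e
Stack after step 8: $ h h S e f (top = f).

f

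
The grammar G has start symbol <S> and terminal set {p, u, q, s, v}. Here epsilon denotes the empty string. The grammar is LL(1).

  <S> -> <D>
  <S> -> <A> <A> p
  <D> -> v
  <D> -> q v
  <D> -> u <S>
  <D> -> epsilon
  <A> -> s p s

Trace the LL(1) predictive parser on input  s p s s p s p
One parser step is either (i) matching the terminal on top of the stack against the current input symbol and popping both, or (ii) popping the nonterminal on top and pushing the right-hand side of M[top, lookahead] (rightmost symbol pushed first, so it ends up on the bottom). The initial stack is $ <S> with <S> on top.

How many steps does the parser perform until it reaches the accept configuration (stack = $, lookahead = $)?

step 1: stack=$ <S>  input=s p s s p s p $  — expand <S> -> <A> <A> p
step 2: stack=$ p <A> <A>  input=s p s s p s p $  — expand <A> -> s p s
step 3: stack=$ p <A> s p s  input=s p s s p s p $  — match s
step 4: stack=$ p <A> s p  input=p s s p s p $  — match p
step 5: stack=$ p <A> s  input=s s p s p $  — match s
step 6: stack=$ p <A>  input=s p s p $  — expand <A> -> s p s
step 7: stack=$ p s p s  input=s p s p $  — match s
step 8: stack=$ p s p  input=p s p $  — match p
step 9: stack=$ p s  input=s p $  — match s
step 10: stack=$ p  input=p $  — match p
Accept reached after 10 steps.

10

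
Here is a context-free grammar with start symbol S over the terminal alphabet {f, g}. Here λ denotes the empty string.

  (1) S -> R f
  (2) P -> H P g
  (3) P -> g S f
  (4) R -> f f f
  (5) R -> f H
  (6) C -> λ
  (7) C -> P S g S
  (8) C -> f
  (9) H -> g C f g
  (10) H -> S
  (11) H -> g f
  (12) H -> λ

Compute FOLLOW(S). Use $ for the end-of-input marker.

{$, f, g}

FIRST(R) = {f}
FIRST(S) = {f}  (via R f)
FIRST(H) = {λ, f, g}  (via S)
FIRST(P) = {f, g}  (via H P g)
FIRST(C) = {λ, f, g}  (via P S g S)
FOLLOW(S) includes $ since S is the start symbol.
FOLLOW(P): in P->H P g, P is followed by g with FIRST {g}; in C->P S g S, P is followed by S g S with FIRST {f}. Thus FOLLOW(P) = {f, g}.
FOLLOW(R): in S->R f, R is followed by f with FIRST {f}. Thus FOLLOW(R) = {f}.
FOLLOW(C): in H->g C f g, C is followed by f g with FIRST {f}. Thus FOLLOW(C) = {f}.
FOLLOW(H): in P->H P g, H is followed by P g with FIRST {f, g}; in R->f H, the suffix after H is empty, so FOLLOW(H) ⊇ FOLLOW(R) = {f}. Thus FOLLOW(H) = {f, g}.
FOLLOW(S): in P->g S f, S is followed by f with FIRST {f}; in C->P S g S (occurrence 1), S is followed by g S with FIRST {g}; in C->P S g S (occurrence 2), the suffix after S is empty, so FOLLOW(S) ⊇ FOLLOW(C) = {f}; in H->S, the suffix after S is empty, so FOLLOW(S) ⊇ FOLLOW(H) = {f, g}. Thus FOLLOW(S) = {$, f, g}.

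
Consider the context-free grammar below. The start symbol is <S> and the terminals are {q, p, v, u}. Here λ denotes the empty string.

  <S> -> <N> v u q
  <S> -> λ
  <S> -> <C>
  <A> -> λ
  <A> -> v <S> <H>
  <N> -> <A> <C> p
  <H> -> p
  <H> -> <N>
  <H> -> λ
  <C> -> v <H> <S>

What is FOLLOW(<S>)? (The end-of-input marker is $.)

{$, p, v}

FIRST(<A>) = {λ, v}
FIRST(<C>) = {v}
FIRST(<N>) = {v}  (via <A> <C> p)
FIRST(<S>) = {λ, v}  (via <N> v u q, <C>)
FIRST(<H>) = {λ, p, v}  (via <N>)
FOLLOW(<S>) includes $ since <S> is the start symbol.
FOLLOW(<A>): in <N>-><A> <C> p, <A> is followed by <C> p with FIRST {v}. Thus FOLLOW(<A>) = {v}.
FOLLOW(<S>): in <A>->v <S> <H>, <S> is followed by <H> with FIRST {λ, p, v}; in <A>->v <S> <H>, the suffix after <S> is nullable, so FOLLOW(<S>) ⊇ FOLLOW(<A>) = {v}; in <C>->v <H> <S>, the suffix after <S> is empty, so FOLLOW(<S>) ⊇ FOLLOW(<C>) = {$, p, v}. Thus FOLLOW(<S>) = {$, p, v}.
FOLLOW(<C>): in <S>-><C>, the suffix after <C> is empty, so FOLLOW(<C>) ⊇ FOLLOW(<S>) = {$, p, v}; in <N>-><A> <C> p, <C> is followed by p with FIRST {p}. Thus FOLLOW(<C>) = {$, p, v}.
FOLLOW(<H>): in <A>->v <S> <H>, the suffix after <H> is empty, so FOLLOW(<H>) ⊇ FOLLOW(<A>) = {v}; in <C>->v <H> <S>, <H> is followed by <S> with FIRST {λ, v}; in <C>->v <H> <S>, the suffix after <H> is nullable, so FOLLOW(<H>) ⊇ FOLLOW(<C>) = {$, p, v}. Thus FOLLOW(<H>) = {$, p, v}.
FOLLOW(<N>): in <S>-><N> v u q, <N> is followed by v u q with FIRST {v}; in <H>-><N>, the suffix after <N> is empty, so FOLLOW(<N>) ⊇ FOLLOW(<H>) = {$, p, v}. Thus FOLLOW(<N>) = {$, p, v}.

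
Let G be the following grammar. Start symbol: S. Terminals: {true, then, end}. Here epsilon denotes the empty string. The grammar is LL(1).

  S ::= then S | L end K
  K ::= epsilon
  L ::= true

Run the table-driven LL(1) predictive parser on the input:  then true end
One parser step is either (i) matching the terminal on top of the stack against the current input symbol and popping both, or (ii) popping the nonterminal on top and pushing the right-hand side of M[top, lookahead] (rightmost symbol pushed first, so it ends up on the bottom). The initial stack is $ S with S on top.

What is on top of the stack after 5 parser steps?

     Stack         Input            Action
  1  $ S           then true end $  expand S ::= then S
  2  $ S then      then true end $  match then
  3  $ S           true end $       expand S ::= L end K
  4  $ K end L     true end $       expand L ::= true
  5  $ K end true  true end $       match true
Stack after step 5: $ K end (top = end).

end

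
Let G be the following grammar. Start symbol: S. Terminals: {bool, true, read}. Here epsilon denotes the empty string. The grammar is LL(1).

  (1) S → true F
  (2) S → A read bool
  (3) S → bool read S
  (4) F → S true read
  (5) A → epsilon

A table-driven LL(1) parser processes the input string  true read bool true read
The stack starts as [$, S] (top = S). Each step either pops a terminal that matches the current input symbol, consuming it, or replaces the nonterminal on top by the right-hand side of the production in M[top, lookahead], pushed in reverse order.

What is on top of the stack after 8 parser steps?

read

step 1: stack=$ S  input=true read bool true read $  — expand S → true F
step 2: stack=$ F true  input=true read bool true read $  — match true
step 3: stack=$ F  input=read bool true read $  — expand F → S true read
step 4: stack=$ read true S  input=read bool true read $  — expand S → A read bool
step 5: stack=$ read true bool read A  input=read bool true read $  — expand A → epsilon
step 6: stack=$ read true bool read  input=read bool true read $  — match read
step 7: stack=$ read true bool  input=bool true read $  — match bool
step 8: stack=$ read true  input=true read $  — match true
Stack after step 8: $ read (top = read).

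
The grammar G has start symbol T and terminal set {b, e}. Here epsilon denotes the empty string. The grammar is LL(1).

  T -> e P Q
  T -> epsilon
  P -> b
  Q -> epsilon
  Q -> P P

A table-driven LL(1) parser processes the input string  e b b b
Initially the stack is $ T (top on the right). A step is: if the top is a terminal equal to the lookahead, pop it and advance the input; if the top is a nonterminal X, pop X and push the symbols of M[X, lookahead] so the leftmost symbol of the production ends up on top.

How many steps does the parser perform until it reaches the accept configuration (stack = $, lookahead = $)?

     Stack    Input      Action
  1  $ T      e b b b $  expand T -> e P Q
  2  $ Q P e  e b b b $  match e
  3  $ Q P    b b b $    expand P -> b
  4  $ Q b    b b b $    match b
  5  $ Q      b b $      expand Q -> P P
  6  $ P P    b b $      expand P -> b
  7  $ P b    b b $      match b
  8  $ P      b $        expand P -> b
  9  $ b      b $        match b
Accept reached after 9 steps.

9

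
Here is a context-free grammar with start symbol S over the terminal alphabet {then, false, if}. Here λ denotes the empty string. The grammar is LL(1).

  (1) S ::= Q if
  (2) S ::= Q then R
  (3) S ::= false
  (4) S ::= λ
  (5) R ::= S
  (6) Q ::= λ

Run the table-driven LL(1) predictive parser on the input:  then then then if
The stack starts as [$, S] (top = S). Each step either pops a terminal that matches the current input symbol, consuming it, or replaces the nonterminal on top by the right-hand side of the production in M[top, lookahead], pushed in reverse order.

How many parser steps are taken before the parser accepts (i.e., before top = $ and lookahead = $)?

      Stack       Input                Action
   1  $ S         then then then if $  expand S ::= Q then R
   2  $ R then Q  then then then if $  expand Q ::= λ
   3  $ R then    then then then if $  match then
   4  $ R         then then if $       expand R ::= S
   5  $ S         then then if $       expand S ::= Q then R
   6  $ R then Q  then then if $       expand Q ::= λ
   7  $ R then    then then if $       match then
   8  $ R         then if $            expand R ::= S
   9  $ S         then if $            expand S ::= Q then R
  10  $ R then Q  then if $            expand Q ::= λ
  11  $ R then    then if $            match then
  12  $ R         if $                 expand R ::= S
  13  $ S         if $                 expand S ::= Q if
  14  $ if Q      if $                 expand Q ::= λ
  15  $ if        if $                 match if
Accept reached after 15 steps.

15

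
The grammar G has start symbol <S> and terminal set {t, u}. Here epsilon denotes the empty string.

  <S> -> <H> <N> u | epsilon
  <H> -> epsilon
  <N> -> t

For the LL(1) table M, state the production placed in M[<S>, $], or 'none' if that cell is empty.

FIRST(<H>) = {epsilon}
FIRST(<N>) = {t}
FIRST(<S>) = {epsilon, t}  (via <H> <N> u)
FOLLOW(<S>) includes $ since <S> is the start symbol.
FOLLOW(<S>): <S> appears on no right-hand side. Thus FOLLOW(<S>) = {$}.
For <S> -> <H> <N> u: FIRST(<H> <N> u) = {t}, so it goes in M[<S>, t] for t ∈ {t}.
For <S> -> epsilon: FIRST(epsilon) = {epsilon}, so it goes in M[<S>, t] for t ∈ {}; since epsilon ∈ FIRST, also for every t ∈ FOLLOW(<S>) = {$}.

<S> -> epsilon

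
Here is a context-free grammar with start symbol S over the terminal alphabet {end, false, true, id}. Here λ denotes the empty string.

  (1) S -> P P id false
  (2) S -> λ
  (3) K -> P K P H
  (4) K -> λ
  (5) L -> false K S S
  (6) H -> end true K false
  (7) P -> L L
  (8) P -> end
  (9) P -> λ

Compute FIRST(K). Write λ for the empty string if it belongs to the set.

{λ, end, false}

FIRST(L): from L->false K S S we get {false}. So FIRST(L) = {false}.
FIRST(H): from H->end true K false we get {end}. So FIRST(H) = {end}.
FIRST(P): from P->L L we get {false}; from P->end we get {end}; from P->λ we get {λ}. So FIRST(P) = {λ, end, false}.
FIRST(S): from S->P P id false we get {end, false, id}; from S->λ we get {λ}. So FIRST(S) = {λ, end, false, id}.
FIRST(K): from K->P K P H we get {end, false}; from K->λ we get {λ}. So FIRST(K) = {λ, end, false}.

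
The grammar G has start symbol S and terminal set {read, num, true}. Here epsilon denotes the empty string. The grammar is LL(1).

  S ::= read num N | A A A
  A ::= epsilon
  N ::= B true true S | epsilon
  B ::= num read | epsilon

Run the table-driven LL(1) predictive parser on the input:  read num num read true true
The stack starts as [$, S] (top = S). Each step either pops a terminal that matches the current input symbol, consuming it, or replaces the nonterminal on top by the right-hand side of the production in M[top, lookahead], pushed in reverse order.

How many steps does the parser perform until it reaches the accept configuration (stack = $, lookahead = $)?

13

      Stack                   Input                          Action
   1  $ S                     read num num read true true $  expand S ::= read num N
   2  $ N num read            read num num read true true $  match read
   3  $ N num                 num num read true true $       match num
   4  $ N                     num read true true $           expand N ::= B true true S
   5  $ S true true B         num read true true $           expand B ::= num read
   6  $ S true true read num  num read true true $           match num
   7  $ S true true read      read true true $               match read
   8  $ S true true           true true $                    match true
   9  $ S true                true $                         match true
  10  $ S                     $                              expand S ::= A A A
  11  $ A A A                 $                              expand A ::= epsilon
  12  $ A A                   $                              expand A ::= epsilon
  13  $ A                     $                              expand A ::= epsilon
Accept reached after 13 steps.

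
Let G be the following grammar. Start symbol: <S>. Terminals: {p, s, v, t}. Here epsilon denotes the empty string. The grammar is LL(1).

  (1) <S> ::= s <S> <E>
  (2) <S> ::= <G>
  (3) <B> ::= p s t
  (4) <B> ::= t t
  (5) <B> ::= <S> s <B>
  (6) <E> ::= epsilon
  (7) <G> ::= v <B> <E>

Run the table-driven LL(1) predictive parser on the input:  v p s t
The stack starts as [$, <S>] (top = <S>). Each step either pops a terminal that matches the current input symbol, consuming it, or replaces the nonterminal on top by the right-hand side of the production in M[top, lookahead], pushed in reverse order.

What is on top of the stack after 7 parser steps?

<E>

step 1: stack=$ <S>  input=v p s t $  — expand <S> ::= <G>
step 2: stack=$ <G>  input=v p s t $  — expand <G> ::= v <B> <E>
step 3: stack=$ <E> <B> v  input=v p s t $  — match v
step 4: stack=$ <E> <B>  input=p s t $  — expand <B> ::= p s t
step 5: stack=$ <E> t s p  input=p s t $  — match p
step 6: stack=$ <E> t s  input=s t $  — match s
step 7: stack=$ <E> t  input=t $  — match t
Stack after step 7: $ <E> (top = <E>).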